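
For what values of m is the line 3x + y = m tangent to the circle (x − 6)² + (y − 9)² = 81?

The line touches the circle iff its distance from (6, 9) is 9:
|3·6 + 1·9 − m| / √10 = 9
|m − (27)| = 9√10.

m = 27 ± 9√10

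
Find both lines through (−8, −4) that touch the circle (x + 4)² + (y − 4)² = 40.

Write the tangent as mx − y + (−4 − m·(−8)) = 0 and set its distance from the centre to 2√10:
(4m − (8))² = 40(m² + 1)
3m² + 8m − 3 = 0, so m = −3 or m = 1/3.
Through (−8, −4) these give 3x + y = −28 and x − 3y = 4.

3x + y = −28 and x − 3y = 4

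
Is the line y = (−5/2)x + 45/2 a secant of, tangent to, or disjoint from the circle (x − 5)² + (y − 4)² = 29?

Substituting the line into the circle gives 29x² − 410x + 1353 = 0.
Discriminant = (−410)² − 4·29·(1353) = 11152 > 0.
Two real roots: the line is a secant.

secant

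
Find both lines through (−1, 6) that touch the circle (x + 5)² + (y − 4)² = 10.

3x − y = −9 and x + 3y = 17

Let a tangent through (−1, 6) have slope m. Its distance from (−5, 4) must equal √10:
(−4m − (−2))² = 10(m² + 1)
3m² − 8m − 3 = 0, so m = 3 or m = −1/3.
With m = 3: 3x − y = −9. With m = −1/3: x + 3y = 17.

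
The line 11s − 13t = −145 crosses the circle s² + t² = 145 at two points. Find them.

Express t = (145 + 11s)/13 and substitute into the circle:
290s² + 3190s − 3480 = 0  ⟹  s² + 11s − 12 = 0
s = 1 or s = −12, giving (1, 12) and (−12, 1).

(−12, 1) and (1, 12)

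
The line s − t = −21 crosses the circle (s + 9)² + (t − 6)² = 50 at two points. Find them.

(−16, 5) and (−8, 13)

Express t = s + 21 and substitute into the circle:
2s² + 48s + 256 = 0  ⟹  s² + 24s + 128 = 0
s = −8 or s = −16, giving (−8, 13) and (−16, 5).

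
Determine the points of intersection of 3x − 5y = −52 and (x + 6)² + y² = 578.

(−29, −7) and (11, 17)

Express y = (52 + 3x)/5 and substitute into the circle:
34x² + 612x − 10846 = 0  ⟹  x² + 18x − 319 = 0
x = 11 or x = −29, giving (11, 17) and (−29, −7).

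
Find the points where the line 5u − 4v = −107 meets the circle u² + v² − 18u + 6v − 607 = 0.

Substitute v = (107 + 5u)/4:
41u² + 902u + 4305 = 0  ⟹  u² + 22u + 105 = 0
u = −7 or u = −15, giving (−7, 18) and (−15, 8).

(−15, 8) and (−7, 18)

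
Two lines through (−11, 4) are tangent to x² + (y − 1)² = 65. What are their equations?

4x − 7y = −72 and 7x + 4y = −61

A line y − (4) = m(x − (−11)) is tangent when its distance from (0, 1) is √65:
[m·(11) − (−3)]² = 65(m² + 1)
28m² + 33m − 28 = 0, so m = 4/7 or m = −7/4.
Through (−11, 4) these give 4x − 7y = −72 and 7x + 4y = −61.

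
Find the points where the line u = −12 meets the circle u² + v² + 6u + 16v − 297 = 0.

The line gives u = −12. Substituting into the circle:
v² + 16v − 225 = 0
v = 9 or v = −25, giving (−12, 9) and (−12, −25).

(−12, −25) and (−12, 9)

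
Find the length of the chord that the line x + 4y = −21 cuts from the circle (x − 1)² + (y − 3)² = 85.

2√17

Substitute y = (−21 − x)/4:
17x² + 34x − 255 = 0  ⟹  x² + 2x − 15 = 0
x = 3 or x = −5, giving (3, −6) and (−5, −4).
|(3, −6) − (−5, −4)| = √((8)² + (−2)²) = 2√17.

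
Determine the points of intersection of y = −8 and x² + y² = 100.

(−6, −8) and (6, −8)

From the line, y = −8. Substituting:
x² − 36 = 0
x = 6 or x = −6, giving (6, −8) and (−6, −8).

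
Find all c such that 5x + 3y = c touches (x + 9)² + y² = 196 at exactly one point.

c = −45 ± 14√34

For a tangent, require d(centre, line) = r = 14.
|5·(−9) + 3·0 − c| / √34 = 14
|c − (−45)| = 14√34.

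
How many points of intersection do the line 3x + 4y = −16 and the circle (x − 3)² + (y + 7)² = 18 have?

2

Substituting the line into the circle gives 25x² − 168x = 0.
Δ = 28224 − 0 = 28224.
Two real roots: the line is a secant.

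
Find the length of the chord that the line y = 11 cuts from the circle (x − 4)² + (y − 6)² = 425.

40

Substitute y = 11:
x² − 8x − 384 = 0
x = 24 or x = −16, giving (24, 11) and (−16, 11).
|(24, 11) − (−16, 11)| = √((40)² + (0)²) = 40.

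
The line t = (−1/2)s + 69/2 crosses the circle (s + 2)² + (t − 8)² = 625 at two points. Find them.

(5, 32) and (13, 28)

From the line, t = (69 − s)/2. Substituting:
5s² − 90s + 325 = 0  ⟹  s² − 18s + 65 = 0
s = 13 or s = 5, giving (13, 28) and (5, 32).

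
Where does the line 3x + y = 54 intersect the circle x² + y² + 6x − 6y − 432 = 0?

(12, 18) and (18, 0)

Express y = −3x + 54 and substitute into the circle:
10x² − 300x + 2160 = 0  ⟹  x² − 30x + 216 = 0
x = 18 or x = 12, giving (18, 0) and (12, 18).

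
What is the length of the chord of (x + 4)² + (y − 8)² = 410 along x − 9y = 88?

2√82

Express y = (−88 + x)/9 and substitute into the circle:
82x² + 328x − 6314 = 0  ⟹  x² + 4x − 77 = 0
x = 7 or x = −11, giving (7, −9) and (−11, −11).
|(7, −9) − (−11, −11)| = √((18)² + (2)²) = 2√82.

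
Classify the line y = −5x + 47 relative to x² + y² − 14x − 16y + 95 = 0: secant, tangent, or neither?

Centre (7, 8), r² = 18. Distance² from centre to line = (−4)²/26 = 8/13.
Since d² < r², the line cuts the circle twice.

secant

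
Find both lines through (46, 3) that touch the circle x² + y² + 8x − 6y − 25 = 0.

Let a tangent through (46, 3) have slope m. Its distance from (−4, 3) must equal 5√2:
(−50m − (0))² = 50(m² + 1)
49m² − 1 = 0, so m = −1/7 or m = 1/7.
Through (46, 3) these give x + 7y = 67 and x − 7y = 25.

x + 7y = 67 and x − 7y = 25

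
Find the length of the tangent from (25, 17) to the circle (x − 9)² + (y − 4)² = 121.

The centre is (9, 4) and r = 11. The square of the distance from P to the centre is 256 + 169 = 425.
By the tangent–radius right angle, tangent length = √(|PO|² − r²) = √304 = 4√19.

4√19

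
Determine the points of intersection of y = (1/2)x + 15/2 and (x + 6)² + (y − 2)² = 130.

Express y = (15 + x)/2 and substitute into the circle:
5x² + 70x − 255 = 0  ⟹  x² + 14x − 51 = 0
x = 3 or x = −17, giving (3, 9) and (−17, −1).

(−17, −1) and (3, 9)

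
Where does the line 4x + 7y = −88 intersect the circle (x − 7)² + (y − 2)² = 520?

(−15, −4) and (13, −20)

From the line, y = (−88 − 4x)/7. Substituting:
65x² + 130x − 12675 = 0  ⟹  x² + 2x − 195 = 0
x = 13 or x = −15, giving (13, −20) and (−15, −4).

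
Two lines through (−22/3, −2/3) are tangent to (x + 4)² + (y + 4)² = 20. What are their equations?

A line y − (−2/3) = m(x − (−22/3)) is tangent when its distance from (−4, −4) is 2√5:
[m·(10/3) − (−10/3)]² = 20(m² + 1)
2m² − 5m + 2 = 0, so m = 2 or m = 1/2.
Through (−22/3, −2/3) these give 2x − y = −14 and x − 2y = −6.

2x − y = −14 and x − 2y = −6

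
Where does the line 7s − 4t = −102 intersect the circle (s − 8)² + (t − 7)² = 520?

(−14, 1) and (2, 29)

From the line, t = (102 + 7s)/4. Substituting:
65s² + 780s − 1820 = 0  ⟹  s² + 12s − 28 = 0
s = 2 or s = −14, giving (2, 29) and (−14, 1).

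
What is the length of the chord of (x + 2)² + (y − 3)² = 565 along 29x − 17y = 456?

√1130

Express y = (−456 + 29x)/17 and substitute into the circle:
1130x² − 28250x + 94920 = 0  ⟹  x² − 25x + 84 = 0
x = 21 or x = 4, giving (21, 9) and (4, −20).
Chord length = distance between (21, 9) and (4, −20) = √1130 = √1130.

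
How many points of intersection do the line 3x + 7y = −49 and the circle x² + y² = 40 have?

0

Substituting the line into the circle gives 58x² + 294x + 441 = 0.
Discriminant = (294)² − 4·58·(441) = −15876 < 0.
No real roots: the line does not meet the circle.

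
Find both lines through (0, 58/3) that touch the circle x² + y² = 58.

7x + 3y = 58 and 7x − 3y = −58

A line y − (58/3) = m(x − (0)) is tangent when its distance from (0, 0) is √58:
(0m − (−58/3))² = 58(m² + 1)
9m² − 49 = 0, so m = −7/3 or m = 7/3.
Through (0, 58/3) these give 7x + 3y = 58 and 7x − 3y = −58.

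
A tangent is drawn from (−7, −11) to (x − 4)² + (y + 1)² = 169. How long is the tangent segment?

The centre is (4, −1) and r = 13. The square of the distance from P to the centre is 121 + 100 = 221.
Power of the point: PT² = |PO|² − r² = 52, so PT = 2√13.

2√13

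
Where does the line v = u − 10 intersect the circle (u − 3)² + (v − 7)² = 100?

From the line, v = u − 10. Substituting:
2u² − 40u + 198 = 0  ⟹  u² − 20u + 99 = 0
u = 11 or u = 9, giving (11, 1) and (9, −1).

(9, −1) and (11, 1)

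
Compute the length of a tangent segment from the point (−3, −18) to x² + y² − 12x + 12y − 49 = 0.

Centre (6, −6), r² = 121. |PO|² = (−9)² + (−12)² = 225.
Power of the point: PT² = |PO|² − r² = 104, so PT = 2√26.

2√26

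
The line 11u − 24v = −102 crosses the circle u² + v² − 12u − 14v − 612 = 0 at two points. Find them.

(−18, −4) and (30, 18)

Express v = (102 + 11u)/24 and substitute into the circle:
697u² − 8364u − 376380 = 0  ⟹  u² − 12u − 540 = 0
u = 30 or u = −18, giving (30, 18) and (−18, −4).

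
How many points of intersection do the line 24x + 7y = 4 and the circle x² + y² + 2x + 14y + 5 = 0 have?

2

Substituting the line into the circle gives 625x² − 2446x + 653 = 0.
Discriminant = (−2446)² − 4·625·(653) = 4350416 > 0.
Two real roots: the line is a secant.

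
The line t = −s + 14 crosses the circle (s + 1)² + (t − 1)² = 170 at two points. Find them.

From the line, t = −s + 14. Substituting:
2s² − 24s = 0  ⟹  s² − 12s = 0
s = 12 or s = 0, giving (12, 2) and (0, 14).

(0, 14) and (12, 2)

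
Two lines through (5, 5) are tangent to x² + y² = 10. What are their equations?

Write the tangent as mx − y + (5 − m·(5)) = 0 and set its distance from the centre to √10:
(−5m − (−5))² = 10(m² + 1)
3m² − 10m + 3 = 0, so m = 1/3 or m = 3.
Through (5, 5) these give x − 3y = −10 and 3x − y = 10.

x − 3y = −10 and 3x − y = 10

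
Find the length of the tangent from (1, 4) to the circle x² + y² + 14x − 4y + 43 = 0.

√58

Centre (−7, 2), r² = 10. |PO|² = (8)² + (2)² = 68.
The tangent meets the radius at right angles, so tangent² = |PO|² − r² = 68 − 10 = 58.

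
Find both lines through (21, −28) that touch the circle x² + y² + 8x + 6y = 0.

Let a tangent through (21, −28) have slope m. Its distance from (−4, −3) must equal 5:
(−25m − (25))² = 25(m² + 1)
12m² + 25m + 12 = 0, so m = −4/3 or m = −3/4.
Through (21, −28) these give 4x + 3y = 0 and 3x + 4y = −49.

4x + 3y = 0 and 3x + 4y = −49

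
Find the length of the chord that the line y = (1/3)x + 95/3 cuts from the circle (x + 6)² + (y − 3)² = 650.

2√10

Centre (−6, 3), r² = 650. Perpendicular distance d from centre to line = |80| / √10 = 80/√10.
Chord = 2√(r² − d²) = 2·√(10) = 2√10.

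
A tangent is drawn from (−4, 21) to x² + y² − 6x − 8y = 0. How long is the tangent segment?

With centre O = (3, 4), |OP|² = 338 and r² = 25.
Power of the point: PT² = |PO|² − r² = 313, so PT = √313.

√313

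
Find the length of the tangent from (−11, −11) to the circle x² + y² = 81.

With centre O = (0, 0), |OP|² = 242 and r² = 81.
By the tangent–radius right angle, tangent length = √(|PO|² − r²) = √161.

√161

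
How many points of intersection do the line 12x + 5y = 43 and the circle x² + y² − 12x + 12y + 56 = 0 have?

Substituting the line into the circle gives 169x² − 2052x + 5829 = 0.
Δ = 4210704 − 3940404 = 270300.
Two real roots: the line is a secant.

2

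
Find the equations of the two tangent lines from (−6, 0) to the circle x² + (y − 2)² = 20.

x + 2y = −6 and 2x − y = −12

A line y − (0) = m(x − (−6)) is tangent when its distance from (0, 2) is 2√5:
(6m − (2))² = 20(m² + 1)
2m² − 3m − 2 = 0, so m = −1/2 or m = 2.
With m = −1/2: x + 2y = −6. With m = 2: 2x − y = −12.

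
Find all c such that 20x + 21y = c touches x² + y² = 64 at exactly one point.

c = −232 or c = 232

Tangency holds when the distance from the centre (0, 0) to the line equals the radius 8:
|20·0 + 21·0 − c| / √841 = 8
|c| = 8·29, so c = 232 or c = −232.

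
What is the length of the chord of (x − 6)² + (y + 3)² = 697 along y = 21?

Substitute y = 21:
x² − 12x − 85 = 0
x = 17 or x = −5, giving (17, 21) and (−5, 21).
|(17, 21) − (−5, 21)| = √((22)² + (0)²) = 22.

22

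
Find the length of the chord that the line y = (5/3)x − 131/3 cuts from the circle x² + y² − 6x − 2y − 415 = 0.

√34

Centre (3, 1), r² = 425. Perpendicular distance d from centre to line = |−119| / √34 = 119/√34.
Half the chord is √(r² − d²) = √(17/2), so the full chord is √34.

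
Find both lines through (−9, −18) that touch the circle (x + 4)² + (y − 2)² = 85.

A line y − (−18) = m(x − (−9)) is tangent when its distance from (−4, 2) is √85:
[m·(5) − (20)]² = 85(m² + 1)
12m² + 40m − 63 = 0, so m = −9/2 or m = 7/6.
With m = −9/2: 9x + 2y = −117. With m = 7/6: 7x − 6y = 45.

9x + 2y = −117 and 7x − 6y = 45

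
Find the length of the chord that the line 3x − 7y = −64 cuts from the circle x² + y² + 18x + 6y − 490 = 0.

From the line, y = (64 + 3x)/7. Substituting:
58x² + 1392x − 17226 = 0  ⟹  x² + 24x − 297 = 0
x = 9 or x = −33, giving (9, 13) and (−33, −5).
|(9, 13) − (−33, −5)| = √((42)² + (18)²) = 6√58.

6√58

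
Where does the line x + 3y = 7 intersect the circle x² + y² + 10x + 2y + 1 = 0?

Substitute y = (7 − x)/3:
10x² + 70x + 100 = 0  ⟹  x² + 7x + 10 = 0
x = −2 or x = −5, giving (−2, 3) and (−5, 4).

(−5, 4) and (−2, 3)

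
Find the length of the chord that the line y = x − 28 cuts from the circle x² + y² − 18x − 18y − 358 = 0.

The distance from (9, 9) to the line is 28/√2, and r² = 520.
Half the chord is √(r² − d²) = √(128), so the full chord is 16√2.

16√2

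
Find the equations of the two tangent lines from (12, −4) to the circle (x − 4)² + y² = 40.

Write the tangent as mx − y + (−4 − m·(12)) = 0 and set its distance from the centre to 2√10:
[m·(−8) − (4)]² = 40(m² + 1)
3m² + 8m − 3 = 0, so m = 1/3 or m = −3.
Through (12, −4) these give x − 3y = 24 and 3x + y = 32.

x − 3y = 24 and 3x + y = 32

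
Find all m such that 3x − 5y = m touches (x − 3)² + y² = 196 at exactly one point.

The line touches the circle iff its distance from (3, 0) is 14:
|3·3 − 5·0 − m| / √34 = 14
|m − (9)| = 14√34.

m = 9 ± 14√34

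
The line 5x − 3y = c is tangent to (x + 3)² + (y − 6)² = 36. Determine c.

The line touches the circle iff its distance from (−3, 6) is 6:
|5·(−3) − 3·6 − c| / √34 = 6
|c − (−33)| = 6√34.

c = −33 ± 6√34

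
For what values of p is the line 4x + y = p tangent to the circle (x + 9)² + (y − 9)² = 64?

p = −27 ± 8√17

Tangency holds when the distance from the centre (−9, 9) to the line equals the radius 8:
|4·(−9) + 1·9 − p| / √17 = 8
|p − (−27)| = 8√17.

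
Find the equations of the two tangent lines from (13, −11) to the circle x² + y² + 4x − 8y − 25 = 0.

Let a tangent through (13, −11) have slope m. Its distance from (−2, 4) must equal 3√5:
(−15m − (15))² = 45(m² + 1)
2m² + 5m + 2 = 0, so m = −1/2 or m = −2.
Through (13, −11) these give x + 2y = −9 and 2x + y = 15.

x + 2y = −9 and 2x + y = 15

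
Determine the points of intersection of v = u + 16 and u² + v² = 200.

(−14, 2) and (−2, 14)

From the line, v = u + 16. Substituting:
2u² + 32u + 56 = 0  ⟹  u² + 16u + 28 = 0
u = −2 or u = −14, giving (−2, 14) and (−14, 2).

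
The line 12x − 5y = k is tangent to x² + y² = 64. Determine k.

k = −104 or k = 104

For a tangent, require d(centre, line) = r = 8.
|12·0 − 5·0 − k| / √169 = 8
|k| = 8·13, so k = 104 or k = −104.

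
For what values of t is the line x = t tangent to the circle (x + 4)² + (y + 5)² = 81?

For a tangent, require d(centre, line) = r = 9.
|1·(−4) + 0·(−5) − t| / √1 = 9
|t − (−4)| = 9, so t = 5 or t = −13.

t = −13 or t = 5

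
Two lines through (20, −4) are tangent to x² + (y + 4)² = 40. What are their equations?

x + 3y = 8 and x − 3y = 32

Let a tangent through (20, −4) have slope m. Its distance from (0, −4) must equal 2√10:
(−20m − (0))² = 40(m² + 1)
9m² − 1 = 0, so m = −1/3 or m = 1/3.
Through (20, −4) these give x + 3y = 8 and x − 3y = 32.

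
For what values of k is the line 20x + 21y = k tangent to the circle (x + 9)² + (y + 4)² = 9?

k = −351 or k = −177

The line touches the circle iff its distance from (−9, −4) is 3:
|20·(−9) + 21·(−4) − k| / √841 = 3
|k − (−264)| = 3·29, so k = −177 or k = −351.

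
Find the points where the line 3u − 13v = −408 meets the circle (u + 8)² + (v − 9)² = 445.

(−19, 27) and (−6, 30)

Substitute v = (408 + 3u)/13:
178u² + 4450u + 20292 = 0  ⟹  u² + 25u + 114 = 0
u = −6 or u = −19, giving (−6, 30) and (−19, 27).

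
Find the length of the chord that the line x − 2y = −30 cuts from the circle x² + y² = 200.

The distance from (0, 0) to the line is 30/√5, and r² = 200.
Chord = 2√(r² − d²) = 2·√(20) = 4√5.

4√5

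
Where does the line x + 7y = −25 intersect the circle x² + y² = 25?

(−4, −3) and (3, −4)

From the line, y = (−25 − x)/7. Substituting:
50x² + 50x − 600 = 0  ⟹  x² + x − 12 = 0
x = 3 or x = −4, giving (3, −4) and (−4, −3).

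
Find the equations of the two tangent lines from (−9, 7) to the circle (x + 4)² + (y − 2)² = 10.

x + 3y = 12 and 3x + y = −20

Let a tangent through (−9, 7) have slope m. Its distance from (−4, 2) must equal √10:
(5m − (−5))² = 10(m² + 1)
3m² + 10m + 3 = 0, so m = −1/3 or m = −3.
With m = −1/3: x + 3y = 12. With m = −3: 3x + y = −20.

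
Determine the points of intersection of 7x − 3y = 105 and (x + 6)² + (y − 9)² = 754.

(9, −14) and (21, 14)

From the line, y = (−105 + 7x)/3. Substituting:
58x² − 1740x + 10962 = 0  ⟹  x² − 30x + 189 = 0
x = 21 or x = 9, giving (21, 14) and (9, −14).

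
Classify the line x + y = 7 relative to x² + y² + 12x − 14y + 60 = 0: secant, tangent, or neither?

Substituting the line into the circle gives 2x² + 12x + 11 = 0.
Discriminant = (12)² − 4·2·(11) = 56 > 0.
Two real roots: the line is a secant.

secant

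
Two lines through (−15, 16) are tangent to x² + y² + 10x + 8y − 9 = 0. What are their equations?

A line y − (16) = m(x − (−15)) is tangent when its distance from (−5, −4) is 5√2:
(10m − (−20))² = 50(m² + 1)
m² + 8m + 7 = 0, so m = −7 or m = −1.
With m = −7: 7x + y = −89. With m = −1: x + y = 1.

7x + y = −89 and x + y = 1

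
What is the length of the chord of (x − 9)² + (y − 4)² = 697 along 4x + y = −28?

10√17

Express y = −4x − 28 and substitute into the circle:
17x² + 238x + 408 = 0  ⟹  x² + 14x + 24 = 0
x = −2 or x = −12, giving (−2, −20) and (−12, 20).
|(−2, −20) − (−12, 20)| = √((10)² + (−40)²) = 10√17.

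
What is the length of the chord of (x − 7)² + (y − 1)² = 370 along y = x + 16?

16√2

Substitute y = x + 16:
2x² + 16x − 96 = 0  ⟹  x² + 8x − 48 = 0
x = 4 or x = −12, giving (4, 20) and (−12, 4).
|(4, 20) − (−12, 4)| = √((16)² + (16)²) = 16√2.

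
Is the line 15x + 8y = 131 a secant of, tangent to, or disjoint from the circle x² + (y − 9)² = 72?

d² = (15·0 + 8·9 − (131))²/289 = 3481/289; r² = 72.
Since d² < r², the line cuts the circle twice.

secant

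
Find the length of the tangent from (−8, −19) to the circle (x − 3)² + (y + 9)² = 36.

√185

Centre (3, −9), r² = 36. |PO|² = (−11)² + (−10)² = 221.
By the tangent–radius right angle, tangent length = √(|PO|² − r²) = √185.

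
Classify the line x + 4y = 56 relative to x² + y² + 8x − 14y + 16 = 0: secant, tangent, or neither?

neither

d² = (1·(−4) + 4·7 − (56))²/17 = 1024/17; r² = 49.
Since d² > r², the line lies outside the circle.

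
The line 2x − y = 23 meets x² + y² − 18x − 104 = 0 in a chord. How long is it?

Express y = 2x − 23 and substitute into the circle:
5x² − 110x + 425 = 0  ⟹  x² − 22x + 85 = 0
x = 17 or x = 5, giving (17, 11) and (5, −13).
|(17, 11) − (5, −13)| = √((12)² + (24)²) = 12√5.

12√5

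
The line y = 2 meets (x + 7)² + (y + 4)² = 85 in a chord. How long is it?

14

Centre (−7, −4), r² = 85. Perpendicular distance d from centre to line = |−6| / √1 = 6.
Half the chord is √(r² − d²) = √(49), so the full chord is 14.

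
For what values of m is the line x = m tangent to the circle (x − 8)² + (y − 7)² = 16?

m = 4 or m = 12

For a tangent, require d(centre, line) = r = 4.
|1·8 + 0·7 − m| / √1 = 4
|m − (8)| = 4, so m = 12 or m = 4.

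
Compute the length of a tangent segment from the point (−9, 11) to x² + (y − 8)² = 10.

4√5

Centre (0, 8), r² = 10. |PO|² = (−9)² + (3)² = 90.
The tangent meets the radius at right angles, so tangent² = |PO|² − r² = 90 − 10 = 80.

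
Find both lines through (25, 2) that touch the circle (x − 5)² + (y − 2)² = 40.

x − 3y = 19 and x + 3y = 31

Write the tangent as mx − y + (2 − m·(25)) = 0 and set its distance from the centre to 2√10:
[m·(−20) − (0)]² = 40(m² + 1)
9m² − 1 = 0, so m = 1/3 or m = −1/3.
With m = 1/3: x − 3y = 19. With m = −1/3: x + 3y = 31.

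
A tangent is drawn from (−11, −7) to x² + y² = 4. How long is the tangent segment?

The centre is (0, 0) and r = 2. The square of the distance from P to the centre is 121 + 49 = 170.
The tangent meets the radius at right angles, so tangent² = |PO|² − r² = 170 − 4 = 166.

√166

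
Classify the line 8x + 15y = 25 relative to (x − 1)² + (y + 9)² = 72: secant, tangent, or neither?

neither

Centre (1, −9), r² = 72. Distance² from centre to line = (−152)²/289 = 23104/289.
Since d² > r², the line lies outside the circle.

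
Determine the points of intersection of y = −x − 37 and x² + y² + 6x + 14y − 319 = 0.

(−19, −18) and (−14, −23)

Substitute y = −x − 37:
2x² + 66x + 532 = 0  ⟹  x² + 33x + 266 = 0
x = −14 or x = −19, giving (−14, −23) and (−19, −18).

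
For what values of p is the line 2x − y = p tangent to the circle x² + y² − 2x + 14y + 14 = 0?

p = 9 ± 6√5

Tangency holds when the distance from the centre (1, −7) to the line equals the radius 6:
|2·1 − 1·(−7) − p| / √5 = 6
|p − (9)| = 6√5.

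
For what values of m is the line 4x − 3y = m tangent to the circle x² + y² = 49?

For a tangent, require d(centre, line) = r = 7.
|4·0 − 3·0 − m| / √25 = 7
|m| = 7·5, so m = 35 or m = −35.

m = −35 or m = 35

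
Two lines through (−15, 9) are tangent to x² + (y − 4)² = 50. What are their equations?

x + y = −6 and x − 7y = −78

Let a tangent through (−15, 9) have slope m. Its distance from (0, 4) must equal 5√2:
(15m − (−5))² = 50(m² + 1)
7m² + 6m − 1 = 0, so m = −1 or m = 1/7.
With m = −1: x + y = −6. With m = 1/7: x − 7y = −78.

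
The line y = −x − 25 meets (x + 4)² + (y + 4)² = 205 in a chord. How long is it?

Centre (−4, −4), r² = 205. Perpendicular distance d from centre to line = |17| / √2 = 17/√2.
Chord = 2√(r² − d²) = 2·√(121/2) = 11√2.

11√2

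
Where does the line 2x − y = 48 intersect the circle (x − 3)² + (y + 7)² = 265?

(15, −18) and (19, −10)

From the line, y = 2x − 48. Substituting:
5x² − 170x + 1425 = 0  ⟹  x² − 34x + 285 = 0
x = 19 or x = 15, giving (19, −10) and (15, −18).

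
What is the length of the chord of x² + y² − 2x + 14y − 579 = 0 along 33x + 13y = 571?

The distance from (1, −7) to the line is 629/√1258, and r² = 629.
Half the chord is √(r² − d²) = √(629/2), so the full chord is √1258.

√1258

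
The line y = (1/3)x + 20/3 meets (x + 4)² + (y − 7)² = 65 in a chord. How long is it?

From the line, y = (20 + x)/3. Substituting:
10x² + 70x − 440 = 0  ⟹  x² + 7x − 44 = 0
x = 4 or x = −11, giving (4, 8) and (−11, 3).
|(4, 8) − (−11, 3)| = √((15)² + (5)²) = 5√10.

5√10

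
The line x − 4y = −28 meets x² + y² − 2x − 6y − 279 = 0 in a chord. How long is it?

8√17

Express y = (28 + x)/4 and substitute into the circle:
17x² − 4352 = 0  ⟹  x² − 256 = 0
x = 16 or x = −16, giving (16, 11) and (−16, 3).
|(16, 11) − (−16, 3)| = √((32)² + (8)²) = 8√17.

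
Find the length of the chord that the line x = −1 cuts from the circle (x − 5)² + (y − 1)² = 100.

16

The line gives x = −1. Substituting into the circle:
y² − 2y − 63 = 0
y = 9 or y = −7, giving (−1, 9) and (−1, −7).
|(−1, 9) − (−1, −7)| = √((0)² + (16)²) = 16.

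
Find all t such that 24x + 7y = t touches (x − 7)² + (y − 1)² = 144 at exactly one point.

For a tangent, require d(centre, line) = r = 12.
|24·7 + 7·1 − t| / √625 = 12
|t − (175)| = 12·25, so t = 475 or t = −125.

t = −125 or t = 475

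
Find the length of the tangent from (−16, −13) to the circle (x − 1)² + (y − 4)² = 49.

23

The centre is (1, 4) and r = 7. The square of the distance from P to the centre is 289 + 289 = 578.
Power of the point: PT² = |PO|² − r² = 529, so PT = 23.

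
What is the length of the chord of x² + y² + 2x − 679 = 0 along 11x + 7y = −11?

Centre (−1, 0), r² = 680. Perpendicular distance d from centre to line = |0| / √170 = 0/√170.
Half the chord is √(r² − d²) = √(680), so the full chord is 4√170.

4√170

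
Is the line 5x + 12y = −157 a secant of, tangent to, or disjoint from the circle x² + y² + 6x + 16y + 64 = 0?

disjoint

Centre (−3, −8), r² = 9. Distance² from centre to line = (46)²/169 = 2116/169.
Since d² > r², the line lies outside the circle.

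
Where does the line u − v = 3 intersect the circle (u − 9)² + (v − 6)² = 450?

(−6, −9) and (24, 21)

Substitute v = u − 3:
2u² − 36u − 288 = 0  ⟹  u² − 18u − 144 = 0
u = 24 or u = −6, giving (24, 21) and (−6, −9).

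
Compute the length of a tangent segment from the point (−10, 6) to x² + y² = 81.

The centre is (0, 0) and r = 9. The square of the distance from P to the centre is 100 + 36 = 136.
Power of the point: PT² = |PO|² − r² = 55, so PT = √55.

√55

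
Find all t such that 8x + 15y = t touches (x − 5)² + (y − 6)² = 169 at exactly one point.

t = −91 or t = 351

The line touches the circle iff its distance from (5, 6) is 13:
|8·5 + 15·6 − t| / √289 = 13
|t − (130)| = 13·17, so t = 351 or t = −91.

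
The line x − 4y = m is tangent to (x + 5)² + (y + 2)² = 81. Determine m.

Tangency holds when the distance from the centre (−5, −2) to the line equals the radius 9:
|1·(−5) − 4·(−2) − m| / √17 = 9
|m − (3)| = 9√17.

m = 3 ± 9√17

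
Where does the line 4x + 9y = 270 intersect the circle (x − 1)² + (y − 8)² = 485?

(0, 30) and (18, 22)

From the line, y = (270 − 4x)/9. Substituting:
97x² − 1746x = 0  ⟹  x² − 18x = 0
x = 18 or x = 0, giving (18, 22) and (0, 30).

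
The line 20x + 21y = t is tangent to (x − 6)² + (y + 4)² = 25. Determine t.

t = −109 or t = 181

The line touches the circle iff its distance from (6, −4) is 5:
|20·6 + 21·(−4) − t| / √841 = 5
|t − (36)| = 5·29, so t = 181 or t = −109.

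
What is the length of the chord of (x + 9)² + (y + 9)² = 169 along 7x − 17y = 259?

13√2

From the line, y = (−259 + 7x)/17. Substituting:
338x² + 3718x − 14196 = 0  ⟹  x² + 11x − 42 = 0
x = 3 or x = −14, giving (3, −14) and (−14, −21).
|(3, −14) − (−14, −21)| = √((17)² + (7)²) = 13√2.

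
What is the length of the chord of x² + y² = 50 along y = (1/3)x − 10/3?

4√10

Centre (0, 0), r² = 50. Perpendicular distance d from centre to line = |−10| / √10 = 10/√10.
Chord = 2√(r² − d²) = 2·√(40) = 4√10.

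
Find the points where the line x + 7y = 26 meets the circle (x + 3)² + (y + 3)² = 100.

From the line, y = (26 − x)/7. Substituting:
50x² + 200x − 2250 = 0  ⟹  x² + 4x − 45 = 0
x = 5 or x = −9, giving (5, 3) and (−9, 5).

(−9, 5) and (5, 3)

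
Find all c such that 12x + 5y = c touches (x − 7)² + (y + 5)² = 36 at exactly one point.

c = −19 or c = 137

Tangency holds when the distance from the centre (7, −5) to the line equals the radius 6:
|12·7 + 5·(−5) − c| / √169 = 6
|c − (59)| = 6·13, so c = 137 or c = −19.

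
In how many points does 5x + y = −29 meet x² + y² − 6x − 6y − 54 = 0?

0

Centre (3, 3), r² = 72. Distance² from centre to line = (47)²/26 = 2209/26.
Since d² > r², the line lies outside the circle.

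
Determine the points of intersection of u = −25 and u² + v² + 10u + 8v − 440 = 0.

The line gives u = −25. Substituting into the circle:
v² + 8v − 65 = 0
v = 5 or v = −13, giving (−25, 5) and (−25, −13).

(−25, −13) and (−25, 5)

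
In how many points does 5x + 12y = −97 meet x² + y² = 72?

Substituting the line into the circle gives 169x² + 970x − 959 = 0.
Discriminant = (970)² − 4·169·(−959) = 1589184 > 0.
Two real roots: the line is a secant.

2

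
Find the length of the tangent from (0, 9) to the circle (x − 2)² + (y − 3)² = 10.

√30

With centre O = (2, 3), |OP|² = 40 and r² = 10.
The tangent meets the radius at right angles, so tangent² = |PO|² − r² = 40 − 10 = 30.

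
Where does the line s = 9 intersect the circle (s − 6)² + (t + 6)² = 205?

(9, −20) and (9, 8)

The line gives s = 9. Substituting into the circle:
t² + 12t − 160 = 0
t = 8 or t = −20, giving (9, 8) and (9, −20).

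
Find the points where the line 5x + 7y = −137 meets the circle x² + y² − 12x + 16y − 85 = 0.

Substitute y = (−137 − 5x)/7:
74x² + 222x − 740 = 0  ⟹  x² + 3x − 10 = 0
x = 2 or x = −5, giving (2, −21) and (−5, −16).

(−5, −16) and (2, −21)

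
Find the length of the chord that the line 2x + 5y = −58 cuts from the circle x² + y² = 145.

The distance from (0, 0) to the line is 58/√29, and r² = 145.
Half the chord is √(r² − d²) = √(29), so the full chord is 2√29.

2√29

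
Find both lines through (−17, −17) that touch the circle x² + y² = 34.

3x − 5y = 34 and 5x − 3y = −34

Write the tangent as mx − y + (−17 − m·(−17)) = 0 and set its distance from the centre to √34:
(17m − (17))² = 34(m² + 1)
15m² − 34m + 15 = 0, so m = 3/5 or m = 5/3.
Through (−17, −17) these give 3x − 5y = 34 and 5x − 3y = −34.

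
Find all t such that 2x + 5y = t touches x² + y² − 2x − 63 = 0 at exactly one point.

t = 2 ± 8√29

For a tangent, require d(centre, line) = r = 8.
|2·1 + 5·0 − t| / √29 = 8
|t − (2)| = 8√29.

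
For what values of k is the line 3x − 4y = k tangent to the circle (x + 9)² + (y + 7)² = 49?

k = −34 or k = 36

The line touches the circle iff its distance from (−9, −7) is 7:
|3·(−9) − 4·(−7) − k| / √25 = 7
|k − (1)| = 7·5, so k = 36 or k = −34.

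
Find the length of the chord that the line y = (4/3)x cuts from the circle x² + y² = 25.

Centre (0, 0), r² = 25. Perpendicular distance d from centre to line = |0| / √25 = 0/√25.
Chord = 2√(r² − d²) = 2·√(25) = 10.

10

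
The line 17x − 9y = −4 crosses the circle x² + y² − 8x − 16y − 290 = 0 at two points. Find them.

Express y = (4 + 17x)/9 and substitute into the circle:
370x² − 2960x − 24050 = 0  ⟹  x² − 8x − 65 = 0
x = 13 or x = −5, giving (13, 25) and (−5, −9).

(−5, −9) and (13, 25)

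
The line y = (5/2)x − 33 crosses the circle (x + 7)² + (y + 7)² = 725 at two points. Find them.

Substitute y = (−66 + 5x)/2:
29x² − 464x = 0  ⟹  x² − 16x = 0
x = 16 or x = 0, giving (16, 7) and (0, −33).

(0, −33) and (16, 7)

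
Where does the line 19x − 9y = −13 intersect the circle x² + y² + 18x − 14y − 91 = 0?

(−4, −7) and (5, 12)

Express y = (13 + 19x)/9 and substitute into the circle:
442x² − 442x − 8840 = 0  ⟹  x² − x − 20 = 0
x = 5 or x = −4, giving (5, 12) and (−4, −7).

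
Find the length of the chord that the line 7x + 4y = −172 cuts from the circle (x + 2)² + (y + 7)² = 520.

The distance from (−2, −7) to the line is 130/√65, and r² = 520.
Chord = 2√(r² − d²) = 2·√(260) = 4√65.

4√65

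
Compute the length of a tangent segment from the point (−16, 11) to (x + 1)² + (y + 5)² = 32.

√449

Centre (−1, −5), r² = 32. |PO|² = (−15)² + (16)² = 481.
By the tangent–radius right angle, tangent length = √(|PO|² − r²) = √449.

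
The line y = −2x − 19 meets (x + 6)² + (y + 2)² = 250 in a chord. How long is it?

Express y = −2x − 19 and substitute into the circle:
5x² + 80x + 75 = 0  ⟹  x² + 16x + 15 = 0
x = −1 or x = −15, giving (−1, −17) and (−15, 11).
|(−1, −17) − (−15, 11)| = √((14)² + (−28)²) = 14√5.

14√5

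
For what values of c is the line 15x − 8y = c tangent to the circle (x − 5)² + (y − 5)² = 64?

c = −101 or c = 171

Tangency holds when the distance from the centre (5, 5) to the line equals the radius 8:
|15·5 − 8·5 − c| / √289 = 8
|c − (35)| = 8·17, so c = 171 or c = −101.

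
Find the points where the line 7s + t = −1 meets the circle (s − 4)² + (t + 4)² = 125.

(−1, 6) and (2, −15)

Express t = −7s − 1 and substitute into the circle:
50s² − 50s − 100 = 0  ⟹  s² − s − 2 = 0
s = 2 or s = −1, giving (2, −15) and (−1, 6).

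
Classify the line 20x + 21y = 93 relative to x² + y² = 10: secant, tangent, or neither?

Substituting the line into the circle gives 841x² − 3720x + 4239 = 0.
Discriminant = (−3720)² − 4·841·(4239) = −421596 < 0.
No real roots: the line does not meet the circle.

neither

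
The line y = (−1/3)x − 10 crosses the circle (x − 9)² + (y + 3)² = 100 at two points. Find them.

Express y = (−30 − x)/3 and substitute into the circle:
10x² − 120x + 270 = 0  ⟹  x² − 12x + 27 = 0
x = 9 or x = 3, giving (9, −13) and (3, −11).

(3, −11) and (9, −13)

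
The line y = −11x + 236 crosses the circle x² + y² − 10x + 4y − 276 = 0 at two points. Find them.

(21, 5) and (22, −6)

Substitute y = −11x + 236:
122x² − 5246x + 56364 = 0  ⟹  x² − 43x + 462 = 0
x = 22 or x = 21, giving (22, −6) and (21, 5).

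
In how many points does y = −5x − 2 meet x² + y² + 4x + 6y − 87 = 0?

2

Substituting the line into the circle gives 26x² − 6x − 95 = 0.
Discriminant = (−6)² − 4·26·(−95) = 9916 > 0.
Two real roots: the line is a secant.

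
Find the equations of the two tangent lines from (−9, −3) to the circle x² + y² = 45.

x + 2y = −15 and 2x − y = −15

Write the tangent as mx − y + (−3 − m·(−9)) = 0 and set its distance from the centre to 3√5:
(9m − (3))² = 45(m² + 1)
2m² − 3m − 2 = 0, so m = −1/2 or m = 2.
Through (−9, −3) these give x + 2y = −15 and 2x − y = −15.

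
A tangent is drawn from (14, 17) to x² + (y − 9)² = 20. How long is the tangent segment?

4√15

The centre is (0, 9) and r = 2√5. The square of the distance from P to the centre is 196 + 64 = 260.
The tangent meets the radius at right angles, so tangent² = |PO|² − r² = 260 − 20 = 240.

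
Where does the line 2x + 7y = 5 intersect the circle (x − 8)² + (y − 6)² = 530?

Substitute y = (5 − 2x)/7:
53x² − 636x − 21465 = 0  ⟹  x² − 12x − 405 = 0
x = 27 or x = −15, giving (27, −7) and (−15, 5).

(−15, 5) and (27, −7)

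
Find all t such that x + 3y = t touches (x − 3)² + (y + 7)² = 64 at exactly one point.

The line touches the circle iff its distance from (3, −7) is 8:
|1·3 + 3·(−7) − t| / √10 = 8
|t − (−18)| = 8√10.

t = −18 ± 8√10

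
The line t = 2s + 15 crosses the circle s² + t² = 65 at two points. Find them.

From the line, t = 2s + 15. Substituting:
5s² + 60s + 160 = 0  ⟹  s² + 12s + 32 = 0
s = −4 or s = −8, giving (−4, 7) and (−8, −1).

(−8, −1) and (−4, 7)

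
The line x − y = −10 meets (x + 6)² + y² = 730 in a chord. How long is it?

The distance from (−6, 0) to the line is 4/√2, and r² = 730.
Chord = 2√(r² − d²) = 2·√(722) = 38√2.

38√2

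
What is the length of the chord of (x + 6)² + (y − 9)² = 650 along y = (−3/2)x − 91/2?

2√13

Centre (−6, 9), r² = 650. Perpendicular distance d from centre to line = |91| / √13 = 91/√13.
Half the chord is √(r² − d²) = √(13), so the full chord is 2√13.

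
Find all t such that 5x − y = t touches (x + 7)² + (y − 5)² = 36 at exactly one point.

t = −40 ± 6√26

Tangency holds when the distance from the centre (−7, 5) to the line equals the radius 6:
|5·(−7) − 1·5 − t| / √26 = 6
|t − (−40)| = 6√26.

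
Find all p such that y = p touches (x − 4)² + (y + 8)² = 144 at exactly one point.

The line touches the circle iff its distance from (4, −8) is 12:
|0·4 + 1·(−8) − p| / √1 = 12
|p − (−8)| = 12, so p = 4 or p = −20.

p = −20 or p = 4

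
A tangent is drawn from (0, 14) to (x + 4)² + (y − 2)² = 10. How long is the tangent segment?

Centre (−4, 2), r² = 10. |PO|² = (4)² + (12)² = 160.
The tangent meets the radius at right angles, so tangent² = |PO|² − r² = 160 − 10 = 150.

5√6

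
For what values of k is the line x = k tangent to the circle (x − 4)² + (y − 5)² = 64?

k = −4 or k = 12

Tangency holds when the distance from the centre (4, 5) to the line equals the radius 8:
|1·4 + 0·5 − k| / √1 = 8
|k − (4)| = 8, so k = 12 or k = −4.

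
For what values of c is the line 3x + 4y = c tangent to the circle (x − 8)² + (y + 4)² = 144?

The line touches the circle iff its distance from (8, −4) is 12:
|3·8 + 4·(−4) − c| / √25 = 12
|c − (8)| = 12·5, so c = 68 or c = −52.

c = −52 or c = 68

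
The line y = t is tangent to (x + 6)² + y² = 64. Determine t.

Tangency holds when the distance from the centre (−6, 0) to the line equals the radius 8:
|0·(−6) + 1·0 − t| / √1 = 8
|t| = 8, so t = 8 or t = −8.

t = −8 or t = 8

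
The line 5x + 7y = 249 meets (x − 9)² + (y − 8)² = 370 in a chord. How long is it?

Express y = (249 − 5x)/7 and substitute into the circle:
74x² − 2812x + 23088 = 0  ⟹  x² − 38x + 312 = 0
x = 26 or x = 12, giving (26, 17) and (12, 27).
|(26, 17) − (12, 27)| = √((14)² + (−10)²) = 2√74.

2√74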